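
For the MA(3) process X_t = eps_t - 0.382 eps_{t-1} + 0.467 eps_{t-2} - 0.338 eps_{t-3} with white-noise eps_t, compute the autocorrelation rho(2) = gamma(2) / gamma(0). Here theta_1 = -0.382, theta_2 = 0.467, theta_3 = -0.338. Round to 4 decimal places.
\rho(2) = 0.4033

For an MA(q) process with theta_0 = 1, the autocovariance is
  gamma(k) = sigma^2 * sum_{i=0..q-k} theta_i * theta_{i+k},
and rho(k) = gamma(k) / gamma(0). Sigma^2 cancels.
  numerator   = (1)*(0.467) + (-0.382)*(-0.338) = 0.596116.
  denominator = (1)^2 + (-0.382)^2 + (0.467)^2 + (-0.338)^2 = 1.478257.
  rho(2) = 0.596116 / 1.478257 = 0.4033.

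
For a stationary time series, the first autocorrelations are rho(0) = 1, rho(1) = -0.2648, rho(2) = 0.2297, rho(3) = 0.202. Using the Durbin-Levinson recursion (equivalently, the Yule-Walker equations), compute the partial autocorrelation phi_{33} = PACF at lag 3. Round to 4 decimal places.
\phi_{33} = 0.3300

The PACF at lag k is phi_{kk}, the last component of the solution
to the Yule-Walker system G_k phi = r_k where
  (G_k)_{ij} = rho(|i - j|), (r_k)_i = rho(i), i,j = 1..k.
Equivalently, Durbin-Levinson gives phi_{kk} iteratively:
  phi_{11} = rho(1)
  phi_{kk} = [rho(k) - sum_{j=1..k-1} phi_{k-1,j} rho(k-j)]
            / [1 - sum_{j=1..k-1} phi_{k-1,j} rho(j)],
  phi_{k,j} = phi_{k-1,j} - phi_{kk} phi_{k-1,k-j},  j = 1..k-1.
Step k = 1:
  phi_11 = rho(1) = -0.2648.
Step k = 2:
  phi_22 = [rho(2) - phi_11 rho(1)] / [1 - phi_11 rho(1)] = [0.2297 - (-0.2648)(-0.2648)] / [1 - (-0.2648)(-0.2648)]
         = 0.15958096 / 0.92988096 = 0.171614.
  Update: phi_21 = phi_11 - phi_22 phi_11 = -0.2648 - (0.171614)(-0.2648) = -0.219357.
Step k = 3:
  phi_33 = [rho(3) - phi_21 rho(2) - phi_22 rho(1)] / [1 - phi_21 rho(1) - phi_22 rho(2)]
    numerator   = 0.202 - (-0.219357)(0.2297) - (0.171614)(-0.2648) = 0.29782968
    denominator = 1 - (-0.219357)(-0.2648) - (0.171614)(0.2297) = 0.90249457
  phi_33 = 0.29782968 / 0.90249457 = 0.33.
Therefore phi_{33} = 0.3300.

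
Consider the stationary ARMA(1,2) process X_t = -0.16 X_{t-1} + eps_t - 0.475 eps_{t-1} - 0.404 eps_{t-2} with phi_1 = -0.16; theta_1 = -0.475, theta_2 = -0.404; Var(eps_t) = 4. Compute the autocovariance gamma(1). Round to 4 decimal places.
\gamma(1) = -1.8320

Multiply the model equation by X_{t-k} and take expectations. With theta_0 = psi_0 = 1 and psi_j the MA(infinity) weights, this gives
  gamma(k) - sum_i phi_i gamma(k-i) = c_k,
  c_k = sigma^2 * sum_{j=k..q} theta_j psi_{j-k}   (c_k = 0 for k > q),
using gamma(-m) = gamma(m).
psi-weights needed (psi_j = theta_j + sum_i phi_i psi_{j-i}):
  psi_1 = theta_1 + phi_1 = -0.475 + (-0.16) = -0.635
  psi_2 = theta_2 + phi_1 psi_1 = -0.404 + (-0.16)(-0.635) = -0.3024
Right-hand sides:
  c_0 = sigma^2 (1 + theta_1 psi_1 + theta_2 psi_2) = 4 * (1 + (-0.475)(-0.635) + (-0.404)(-0.3024)) = 4 * 1.423795 = 5.695178
  c_1 = sigma^2 (theta_1 + theta_2 psi_1) = 4 * (-0.475 + (-0.404)(-0.635)) = -0.87384
  c_2 = sigma^2 theta_2 = 4 * (-0.404) = -1.616
Equations for k = 0 and k = 1 (AR order 1):
  gamma(0) = phi_1 gamma(1) + c_0
  gamma(1) = phi_1 gamma(0) + c_1
Substituting the second into the first: gamma(0) (1 - phi_1^2) = c_0 + phi_1 c_1, so
  gamma(0) = (c_0 + phi_1 c_1) / (1 - phi_1^2) = (5.695178 + (-0.16)(-0.87384)) / (1 - (-0.16)^2) = 5.834993 / 0.9744 = 5.988293.
  gamma(1) = phi_1 gamma(0) + c_1 = (-0.16)(5.988293) + (-0.87384) = -1.831967.
Therefore gamma(1) = -1.8320 (to 4 decimal places).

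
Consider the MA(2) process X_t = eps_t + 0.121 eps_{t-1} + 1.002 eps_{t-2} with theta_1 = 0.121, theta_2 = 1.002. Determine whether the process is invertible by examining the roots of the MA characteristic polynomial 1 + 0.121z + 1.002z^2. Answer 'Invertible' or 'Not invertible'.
\text{Not invertible}

The MA(q) characteristic polynomial is P(z) = 1 + 0.121z + 1.002z^2.
Invertibility requires all roots to lie outside the unit circle, i.e. |z| > 1 for every root.
Set 1 + (0.121) z + (1.002) z^2 = 0, i.e. a z^2 + b z + c = 0 with a = 1.002, b = 0.121, c = 1.
Discriminant D = b^2 - 4ac = (0.121)^2 - 4*(1.002)*1 = 0.014641 - (4.008) = -3.993359.
D < 0, so the roots are the complex-conjugate pair z = (-b +/- i sqrt(-D)) / (2a) = -0.0604 +/- 0.9972i.
For a conjugate pair |z|^2 = z * conj(z) = (product of roots) = c/a = 1/(1.002) = 0.998004, so |z| = sqrt(0.998004) = 0.999 for both roots.
Moduli of all roots: 0.9990, 0.9990.
All moduli strictly greater than 1? No.
Verdict: Not invertible.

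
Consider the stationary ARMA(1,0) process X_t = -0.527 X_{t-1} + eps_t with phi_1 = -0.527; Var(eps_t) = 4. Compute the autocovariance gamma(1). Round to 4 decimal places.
\gamma(1) = -2.9186

Multiply the model equation by X_{t-k} and take expectations. With theta_0 = psi_0 = 1 and psi_j the MA(infinity) weights, this gives
  gamma(k) - sum_i phi_i gamma(k-i) = c_k,
  c_k = sigma^2 * sum_{j=k..q} theta_j psi_{j-k}   (c_k = 0 for k > q),
using gamma(-m) = gamma(m).
Pure AR (q = 0): c_0 = sigma^2 = 4, c_k = 0 for k >= 1.
Equations for k = 0 and k = 1 (AR order 1):
  gamma(0) = phi_1 gamma(1) + c_0
  gamma(1) = phi_1 gamma(0) + c_1
Substituting the second into the first: gamma(0) (1 - phi_1^2) = c_0 + phi_1 c_1, so
  gamma(0) = c_0 / (1 - phi_1^2) = 4 / (1 - (-0.527)^2) = 4 / 0.722271 = 5.538088.
  gamma(1) = phi_1 gamma(0) = (-0.527)(5.538088) = -2.918572.
Therefore gamma(1) = -2.9186 (to 4 decimal places).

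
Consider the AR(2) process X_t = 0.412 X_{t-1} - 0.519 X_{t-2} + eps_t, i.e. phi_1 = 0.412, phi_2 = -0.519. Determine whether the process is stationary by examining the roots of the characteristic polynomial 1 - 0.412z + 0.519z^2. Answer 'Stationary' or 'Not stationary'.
\text{Stationary}

The AR(p) characteristic polynomial is P(z) = 1 - 0.412z + 0.519z^2.
Stationarity requires all roots to lie outside the unit circle, i.e. |z| > 1 for every root.
Set 1 + (-0.412) z + (0.519) z^2 = 0, i.e. a z^2 + b z + c = 0 with a = 0.519, b = -0.412, c = 1.
Discriminant D = b^2 - 4ac = (-0.412)^2 - 4*(0.519)*1 = 0.169744 - (2.076) = -1.906256.
D < 0, so the roots are the complex-conjugate pair z = (-b +/- i sqrt(-D)) / (2a) = 0.3969 +/- 1.3301i.
For a conjugate pair |z|^2 = z * conj(z) = (product of roots) = c/a = 1/(0.519) = 1.926782, so |z| = sqrt(1.926782) = 1.3881 for both roots.
Moduli of all roots: 1.3881, 1.3881.
All moduli strictly greater than 1? Yes.
Verdict: Stationary.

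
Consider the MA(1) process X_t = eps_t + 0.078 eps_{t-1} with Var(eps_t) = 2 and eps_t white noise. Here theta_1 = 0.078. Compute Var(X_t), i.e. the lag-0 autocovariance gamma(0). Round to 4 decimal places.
\gamma(0) = 2.0122

For an MA(q) process X_t = eps_t + sum_i theta_i eps_{t-i} with
Var(eps_t) = sigma^2, the variance is
  gamma(0) = sigma^2 * (1 + sum_i theta_i^2).
  sum_i theta_i^2 = (0.078)^2 = 0.006084.
  gamma(0) = 2 * (1 + 0.006084) = 2 * 1.006084 = 2.012168, which rounds to 2.0122.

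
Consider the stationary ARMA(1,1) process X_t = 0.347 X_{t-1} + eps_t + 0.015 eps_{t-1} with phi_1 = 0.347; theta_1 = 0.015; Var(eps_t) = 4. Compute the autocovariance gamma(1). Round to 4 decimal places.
\gamma(1) = 1.6548

Multiply the model equation by X_{t-k} and take expectations. With theta_0 = psi_0 = 1 and psi_j the MA(infinity) weights, this gives
  gamma(k) - sum_i phi_i gamma(k-i) = c_k,
  c_k = sigma^2 * sum_{j=k..q} theta_j psi_{j-k}   (c_k = 0 for k > q),
using gamma(-m) = gamma(m).
psi-weights needed (psi_j = theta_j + sum_i phi_i psi_{j-i}):
  psi_1 = theta_1 + phi_1 = 0.015 + (0.347) = 0.362
Right-hand sides:
  c_0 = sigma^2 (1 + theta_1 psi_1) = 4 * (1 + (0.015)(0.362)) = 4 * 1.00543 = 4.02172
  c_1 = sigma^2 theta_1 = 4 * (0.015) = 0.06
  c_2 = 0
Equations for k = 0 and k = 1 (AR order 1):
  gamma(0) = phi_1 gamma(1) + c_0
  gamma(1) = phi_1 gamma(0) + c_1
Substituting the second into the first: gamma(0) (1 - phi_1^2) = c_0 + phi_1 c_1, so
  gamma(0) = (c_0 + phi_1 c_1) / (1 - phi_1^2) = (4.02172 + (0.347)(0.06)) / (1 - (0.347)^2) = 4.04254 / 0.879591 = 4.595932.
  gamma(1) = phi_1 gamma(0) + c_1 = (0.347)(4.595932) + (0.06) = 1.654788.
Therefore gamma(1) = 1.6548 (to 4 decimal places).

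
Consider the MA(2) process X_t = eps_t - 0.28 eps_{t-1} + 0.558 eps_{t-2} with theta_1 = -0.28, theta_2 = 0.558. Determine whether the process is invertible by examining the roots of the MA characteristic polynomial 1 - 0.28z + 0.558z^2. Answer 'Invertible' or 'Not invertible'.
\text{Invertible}

The MA(q) characteristic polynomial is P(z) = 1 - 0.28z + 0.558z^2.
Invertibility requires all roots to lie outside the unit circle, i.e. |z| > 1 for every root.
Set 1 + (-0.28) z + (0.558) z^2 = 0, i.e. a z^2 + b z + c = 0 with a = 0.558, b = -0.28, c = 1.
Discriminant D = b^2 - 4ac = (-0.28)^2 - 4*(0.558)*1 = 0.0784 - (2.232) = -2.1536.
D < 0, so the roots are the complex-conjugate pair z = (-b +/- i sqrt(-D)) / (2a) = 0.2509 +/- 1.315i.
For a conjugate pair |z|^2 = z * conj(z) = (product of roots) = c/a = 1/(0.558) = 1.792115, so |z| = sqrt(1.792115) = 1.3387 for both roots.
Moduli of all roots: 1.3387, 1.3387.
All moduli strictly greater than 1? Yes.
Verdict: Invertible.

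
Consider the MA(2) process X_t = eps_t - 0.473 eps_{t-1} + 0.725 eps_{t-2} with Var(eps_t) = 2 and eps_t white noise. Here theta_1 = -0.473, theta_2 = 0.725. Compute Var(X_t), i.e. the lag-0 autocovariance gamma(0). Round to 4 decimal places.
\gamma(0) = 3.4987

For an MA(q) process X_t = eps_t + sum_i theta_i eps_{t-i} with
Var(eps_t) = sigma^2, the variance is
  gamma(0) = sigma^2 * (1 + sum_i theta_i^2).
  sum_i theta_i^2 = (-0.473)^2 + (0.725)^2 = 0.223729 + 0.525625 = 0.749354.
  gamma(0) = 2 * (1 + 0.749354) = 2 * 1.749354 = 3.498708, which rounds to 3.4987.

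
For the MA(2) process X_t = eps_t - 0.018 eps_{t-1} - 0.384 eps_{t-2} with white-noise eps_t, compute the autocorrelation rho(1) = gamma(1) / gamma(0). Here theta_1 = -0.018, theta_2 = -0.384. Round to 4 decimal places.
\rho(1) = -0.0097

For an MA(q) process with theta_0 = 1, the autocovariance is
  gamma(k) = sigma^2 * sum_{i=0..q-k} theta_i * theta_{i+k},
and rho(k) = gamma(k) / gamma(0). Sigma^2 cancels.
  numerator   = (1)*(-0.018) + (-0.018)*(-0.384) = -0.011088.
  denominator = (1)^2 + (-0.018)^2 + (-0.384)^2 = 1.14778.
  rho(1) = -0.011088 / 1.14778 = -0.0097.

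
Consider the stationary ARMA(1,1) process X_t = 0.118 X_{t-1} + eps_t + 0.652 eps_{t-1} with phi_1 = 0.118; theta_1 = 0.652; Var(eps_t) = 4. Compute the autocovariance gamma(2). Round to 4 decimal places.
\gamma(2) = 0.3969

Multiply the model equation by X_{t-k} and take expectations. With theta_0 = psi_0 = 1 and psi_j the MA(infinity) weights, this gives
  gamma(k) - sum_i phi_i gamma(k-i) = c_k,
  c_k = sigma^2 * sum_{j=k..q} theta_j psi_{j-k}   (c_k = 0 for k > q),
using gamma(-m) = gamma(m).
psi-weights needed (psi_j = theta_j + sum_i phi_i psi_{j-i}):
  psi_1 = theta_1 + phi_1 = 0.652 + (0.118) = 0.77
Right-hand sides:
  c_0 = sigma^2 (1 + theta_1 psi_1) = 4 * (1 + (0.652)(0.77)) = 4 * 1.50204 = 6.00816
  c_1 = sigma^2 theta_1 = 4 * (0.652) = 2.608
  c_2 = 0
Equations for k = 0 and k = 1 (AR order 1):
  gamma(0) = phi_1 gamma(1) + c_0
  gamma(1) = phi_1 gamma(0) + c_1
Substituting the second into the first: gamma(0) (1 - phi_1^2) = c_0 + phi_1 c_1, so
  gamma(0) = (c_0 + phi_1 c_1) / (1 - phi_1^2) = (6.00816 + (0.118)(2.608)) / (1 - (0.118)^2) = 6.315904 / 0.986076 = 6.405088.
  gamma(1) = phi_1 gamma(0) + c_1 = (0.118)(6.405088) + (2.608) = 3.3638.
For k = 2 (> q): gamma(2) = phi_1 gamma(1) = (0.118)(3.3638) = 0.396928.
Therefore gamma(2) = 0.3969 (to 4 decimal places).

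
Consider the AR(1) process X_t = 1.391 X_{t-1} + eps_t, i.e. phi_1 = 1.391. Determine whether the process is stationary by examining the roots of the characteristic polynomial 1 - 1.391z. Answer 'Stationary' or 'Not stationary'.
\text{Not stationary}

The AR(p) characteristic polynomial is P(z) = 1 - 1.391z.
Stationarity requires all roots to lie outside the unit circle, i.e. |z| > 1 for every root.
This is linear in z: 1 + (-1.391) z = 0  =>  z = -1/(-1.391) = 0.718907,  |z| = 0.718907.
Moduli of all roots: 0.7189.
All moduli strictly greater than 1? No.
Verdict: Not stationary.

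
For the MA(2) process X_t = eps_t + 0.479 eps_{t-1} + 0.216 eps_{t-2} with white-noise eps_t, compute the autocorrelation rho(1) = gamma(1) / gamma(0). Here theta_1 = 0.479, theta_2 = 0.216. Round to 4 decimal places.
\rho(1) = 0.4564

For an MA(q) process with theta_0 = 1, the autocovariance is
  gamma(k) = sigma^2 * sum_{i=0..q-k} theta_i * theta_{i+k},
and rho(k) = gamma(k) / gamma(0). Sigma^2 cancels.
  numerator   = (1)*(0.479) + (0.479)*(0.216) = 0.582464.
  denominator = (1)^2 + (0.479)^2 + (0.216)^2 = 1.276097.
  rho(1) = 0.582464 / 1.276097 = 0.4564.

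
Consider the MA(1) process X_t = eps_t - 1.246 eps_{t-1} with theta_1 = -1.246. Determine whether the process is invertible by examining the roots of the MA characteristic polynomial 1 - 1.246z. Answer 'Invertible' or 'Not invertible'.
\text{Not invertible}

The MA(q) characteristic polynomial is P(z) = 1 - 1.246z.
Invertibility requires all roots to lie outside the unit circle, i.e. |z| > 1 for every root.
This is linear in z: 1 + (-1.246) z = 0  =>  z = -1/(-1.246) = 0.802568,  |z| = 0.802568.
Moduli of all roots: 0.8026.
All moduli strictly greater than 1? No.
Verdict: Not invertible.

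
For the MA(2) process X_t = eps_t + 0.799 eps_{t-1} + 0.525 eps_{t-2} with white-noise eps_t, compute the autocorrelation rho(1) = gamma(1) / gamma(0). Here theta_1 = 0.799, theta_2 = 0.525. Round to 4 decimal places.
\rho(1) = 0.6366

For an MA(q) process with theta_0 = 1, the autocovariance is
  gamma(k) = sigma^2 * sum_{i=0..q-k} theta_i * theta_{i+k},
and rho(k) = gamma(k) / gamma(0). Sigma^2 cancels.
  numerator   = (1)*(0.799) + (0.799)*(0.525) = 1.218475.
  denominator = (1)^2 + (0.799)^2 + (0.525)^2 = 1.914026.
  rho(1) = 1.218475 / 1.914026 = 0.6366.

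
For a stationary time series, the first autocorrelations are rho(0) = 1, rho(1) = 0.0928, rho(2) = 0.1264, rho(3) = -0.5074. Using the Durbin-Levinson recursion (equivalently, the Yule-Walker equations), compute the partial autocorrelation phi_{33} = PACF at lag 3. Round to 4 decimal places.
\phi_{33} = -0.5410

The PACF at lag k is phi_{kk}, the last component of the solution
to the Yule-Walker system G_k phi = r_k where
  (G_k)_{ij} = rho(|i - j|), (r_k)_i = rho(i), i,j = 1..k.
Equivalently, Durbin-Levinson gives phi_{kk} iteratively:
  phi_{11} = rho(1)
  phi_{kk} = [rho(k) - sum_{j=1..k-1} phi_{k-1,j} rho(k-j)]
            / [1 - sum_{j=1..k-1} phi_{k-1,j} rho(j)],
  phi_{k,j} = phi_{k-1,j} - phi_{kk} phi_{k-1,k-j},  j = 1..k-1.
Step k = 1:
  phi_11 = rho(1) = 0.0928.
Step k = 2:
  phi_22 = [rho(2) - phi_11 rho(1)] / [1 - phi_11 rho(1)] = [0.1264 - (0.0928)(0.0928)] / [1 - (0.0928)(0.0928)]
         = 0.11778816 / 0.99138816 = 0.118811.
  Update: phi_21 = phi_11 - phi_22 phi_11 = 0.0928 - (0.118811)(0.0928) = 0.081774.
Step k = 3:
  phi_33 = [rho(3) - phi_21 rho(2) - phi_22 rho(1)] / [1 - phi_21 rho(1) - phi_22 rho(2)]
    numerator   = -0.5074 - (0.081774)(0.1264) - (0.118811)(0.0928) = -0.52876197
    denominator = 1 - (0.081774)(0.0928) - (0.118811)(0.1264) = 0.97739359
  phi_33 = -0.52876197 / 0.97739359 = -0.541.
Therefore phi_{33} = -0.5410.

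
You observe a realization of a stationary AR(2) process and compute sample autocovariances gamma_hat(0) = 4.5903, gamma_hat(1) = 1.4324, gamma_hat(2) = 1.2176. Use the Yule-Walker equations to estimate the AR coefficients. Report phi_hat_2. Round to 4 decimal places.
\hat\phi_{2} = 0.1860

The Yule-Walker equations for an AR(p) process read, in matrix form,
  Gamma_p phi = r_p,   with   (Gamma_p)_{ij} = gamma(|i - j|),
                       (r_p)_i = gamma(i),   i,j = 1..p.
Substitute the sample gammas (Toeplitz matrix and right-hand side of size 2):
  Gamma_p = [[4.5903, 1.4324], [1.4324, 4.5903]]
  r_p     = [1.4324, 1.2176]
Written out:
  4.5903 phi_1 + 1.4324 phi_2 = 1.4324
  1.4324 phi_1 + 4.5903 phi_2 = 1.2176
Solve by Cramer's rule:
  det = gamma(0)^2 - gamma(1)^2 = (4.5903)^2 - (1.4324)^2 = 21.07085409 - 2.05176976 = 19.01908433
  phi_hat_1 = [gamma(1) gamma(0) - gamma(1) gamma(2)] / det = [(1.4324)(4.5903) - (1.4324)(1.2176)] / 19.01908433 = 4.83105548 / 19.01908433 = 0.254
  phi_hat_2 = [gamma(0) gamma(2) - gamma(1)^2] / det = [(4.5903)(1.2176) - (1.4324)^2] / 19.01908433 = 3.53737952 / 19.01908433 = 0.186
So phi_hat = [0.2540, 0.1860].
Therefore phi_hat_2 = 0.1860.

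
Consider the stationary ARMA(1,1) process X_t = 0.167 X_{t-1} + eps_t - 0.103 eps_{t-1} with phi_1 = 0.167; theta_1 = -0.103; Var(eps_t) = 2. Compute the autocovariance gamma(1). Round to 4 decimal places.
\gamma(1) = 0.1294

Multiply the model equation by X_{t-k} and take expectations. With theta_0 = psi_0 = 1 and psi_j the MA(infinity) weights, this gives
  gamma(k) - sum_i phi_i gamma(k-i) = c_k,
  c_k = sigma^2 * sum_{j=k..q} theta_j psi_{j-k}   (c_k = 0 for k > q),
using gamma(-m) = gamma(m).
psi-weights needed (psi_j = theta_j + sum_i phi_i psi_{j-i}):
  psi_1 = theta_1 + phi_1 = -0.103 + (0.167) = 0.064
Right-hand sides:
  c_0 = sigma^2 (1 + theta_1 psi_1) = 2 * (1 + (-0.103)(0.064)) = 2 * 0.993408 = 1.986816
  c_1 = sigma^2 theta_1 = 2 * (-0.103) = -0.206
  c_2 = 0
Equations for k = 0 and k = 1 (AR order 1):
  gamma(0) = phi_1 gamma(1) + c_0
  gamma(1) = phi_1 gamma(0) + c_1
Substituting the second into the first: gamma(0) (1 - phi_1^2) = c_0 + phi_1 c_1, so
  gamma(0) = (c_0 + phi_1 c_1) / (1 - phi_1^2) = (1.986816 + (0.167)(-0.206)) / (1 - (0.167)^2) = 1.952414 / 0.972111 = 2.008427.
  gamma(1) = phi_1 gamma(0) + c_1 = (0.167)(2.008427) + (-0.206) = 0.129407.
Therefore gamma(1) = 0.1294 (to 4 decimal places).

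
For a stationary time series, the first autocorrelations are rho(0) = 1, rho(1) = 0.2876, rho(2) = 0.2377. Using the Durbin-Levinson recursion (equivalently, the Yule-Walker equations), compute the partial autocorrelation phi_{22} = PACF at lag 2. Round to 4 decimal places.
\phi_{22} = 0.1690

The PACF at lag k is phi_{kk}, the last component of the solution
to the Yule-Walker system G_k phi = r_k where
  (G_k)_{ij} = rho(|i - j|), (r_k)_i = rho(i), i,j = 1..k.
Equivalently, Durbin-Levinson gives phi_{kk} iteratively:
  phi_{11} = rho(1)
  phi_{kk} = [rho(k) - sum_{j=1..k-1} phi_{k-1,j} rho(k-j)]
            / [1 - sum_{j=1..k-1} phi_{k-1,j} rho(j)],
  phi_{k,j} = phi_{k-1,j} - phi_{kk} phi_{k-1,k-j},  j = 1..k-1.
Step k = 1:
  phi_11 = rho(1) = 0.2876.
Step k = 2:
  phi_22 = [rho(2) - phi_11 rho(1)] / [1 - phi_11 rho(1)] = [0.2377 - (0.2876)(0.2876)] / [1 - (0.2876)(0.2876)]
         = 0.15498624 / 0.91728624 = 0.169.
Therefore phi_{22} = 0.1690.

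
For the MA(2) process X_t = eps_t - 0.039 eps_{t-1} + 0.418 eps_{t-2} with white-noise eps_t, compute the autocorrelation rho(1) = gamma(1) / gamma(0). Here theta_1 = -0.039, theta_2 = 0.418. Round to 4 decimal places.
\rho(1) = -0.0470

For an MA(q) process with theta_0 = 1, the autocovariance is
  gamma(k) = sigma^2 * sum_{i=0..q-k} theta_i * theta_{i+k},
and rho(k) = gamma(k) / gamma(0). Sigma^2 cancels.
  numerator   = (1)*(-0.039) + (-0.039)*(0.418) = -0.055302.
  denominator = (1)^2 + (-0.039)^2 + (0.418)^2 = 1.176245.
  rho(1) = -0.055302 / 1.176245 = -0.0470.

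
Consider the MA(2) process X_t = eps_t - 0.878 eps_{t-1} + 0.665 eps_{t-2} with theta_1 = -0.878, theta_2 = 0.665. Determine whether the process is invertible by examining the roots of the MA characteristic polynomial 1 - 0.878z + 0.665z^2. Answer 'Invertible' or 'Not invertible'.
\text{Invertible}

The MA(q) characteristic polynomial is P(z) = 1 - 0.878z + 0.665z^2.
Invertibility requires all roots to lie outside the unit circle, i.e. |z| > 1 for every root.
Set 1 + (-0.878) z + (0.665) z^2 = 0, i.e. a z^2 + b z + c = 0 with a = 0.665, b = -0.878, c = 1.
Discriminant D = b^2 - 4ac = (-0.878)^2 - 4*(0.665)*1 = 0.770884 - (2.66) = -1.889116.
D < 0, so the roots are the complex-conjugate pair z = (-b +/- i sqrt(-D)) / (2a) = 0.6602 +/- 1.0334i.
For a conjugate pair |z|^2 = z * conj(z) = (product of roots) = c/a = 1/(0.665) = 1.503759, so |z| = sqrt(1.503759) = 1.2263 for both roots.
Moduli of all roots: 1.2263, 1.2263.
All moduli strictly greater than 1? Yes.
Verdict: Invertible.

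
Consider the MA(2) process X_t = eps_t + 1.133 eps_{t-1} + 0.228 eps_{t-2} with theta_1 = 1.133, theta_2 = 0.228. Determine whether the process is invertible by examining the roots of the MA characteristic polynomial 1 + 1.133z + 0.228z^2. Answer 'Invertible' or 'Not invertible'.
\text{Invertible}

The MA(q) characteristic polynomial is P(z) = 1 + 1.133z + 0.228z^2.
Invertibility requires all roots to lie outside the unit circle, i.e. |z| > 1 for every root.
Set 1 + (1.133) z + (0.228) z^2 = 0, i.e. a z^2 + b z + c = 0 with a = 0.228, b = 1.133, c = 1.
Discriminant D = b^2 - 4ac = (1.133)^2 - 4*(0.228)*1 = 1.283689 - (0.912) = 0.371689.
D >= 0, so the roots are real: z = (-b +/- sqrt(D)) / (2a) = (-1.133 +/- 0.609663) / (0.456).
  z_1 = (-1.133 + 0.609663) / (0.456) = -1.1477,   |z_1| = 1.1477.
  z_2 = (-1.133 - 0.609663) / (0.456) = -3.8216,   |z_2| = 3.8216.
Moduli of all roots: 1.1477, 3.8216.
All moduli strictly greater than 1? Yes.
Verdict: Invertible.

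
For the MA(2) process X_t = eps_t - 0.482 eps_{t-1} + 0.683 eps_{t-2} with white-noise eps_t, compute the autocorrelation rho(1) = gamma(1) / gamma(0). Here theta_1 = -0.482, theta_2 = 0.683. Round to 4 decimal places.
\rho(1) = -0.4775

For an MA(q) process with theta_0 = 1, the autocovariance is
  gamma(k) = sigma^2 * sum_{i=0..q-k} theta_i * theta_{i+k},
and rho(k) = gamma(k) / gamma(0). Sigma^2 cancels.
  numerator   = (1)*(-0.482) + (-0.482)*(0.683) = -0.811206.
  denominator = (1)^2 + (-0.482)^2 + (0.683)^2 = 1.698813.
  rho(1) = -0.811206 / 1.698813 = -0.4775.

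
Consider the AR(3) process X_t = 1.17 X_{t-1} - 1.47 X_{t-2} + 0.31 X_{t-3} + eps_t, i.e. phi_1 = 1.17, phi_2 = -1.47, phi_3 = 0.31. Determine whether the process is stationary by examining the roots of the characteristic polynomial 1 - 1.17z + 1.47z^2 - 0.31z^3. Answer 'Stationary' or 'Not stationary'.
\text{Not stationary}

The AR(p) characteristic polynomial is P(z) = 1 - 1.17z + 1.47z^2 - 0.31z^3.
Stationarity requires all roots to lie outside the unit circle, i.e. |z| > 1 for every root.
Degree 3: look for a simple real root z0 first, then factor out (1 - z/z0) and solve the remaining quadratic.
Testing z0 = 4: P(4) = 1 + (-1.17)(4) + (1.47)(4)^2 + (-0.31)(4)^3
  = 1 + (-4.68) + (23.52) + (-19.84) = 0.  So z_0 = 4 is a root, |z_0| = 4.
Divide out the factor (1 - 0.25 z) = (1 - z/z0) (since 1/z0 = 0.25):
  P(z) = (1 - 0.25 z)(1 + (-0.92) z + (1.24) z^2)
  [check: z-coef -0.92 - (0.25) = -1.17; z^2-coef 1.24 - (0.25)(-0.92) = 1.47; z^3-coef -(0.25)(1.24) = -0.31.]
Remaining roots from the quadratic factor 1 + (-0.92) z + (1.24) z^2:
  Set 1 + (-0.92) z + (1.24) z^2 = 0, i.e. a z^2 + b z + c = 0 with a = 1.24, b = -0.92, c = 1.
  Discriminant D = b^2 - 4ac = (-0.92)^2 - 4*(1.24)*1 = 0.8464 - (4.96) = -4.1136.
  D < 0, so the roots are the complex-conjugate pair z = (-b +/- i sqrt(-D)) / (2a) = 0.371 +/- 0.8178i.
  For a conjugate pair |z|^2 = z * conj(z) = (product of roots) = c/a = 1/(1.24) = 0.806452, so |z| = sqrt(0.806452) = 0.898 for both roots.
Moduli of all roots: 4.0000, 0.8980, 0.8980.
All moduli strictly greater than 1? No.
Verdict: Not stationary.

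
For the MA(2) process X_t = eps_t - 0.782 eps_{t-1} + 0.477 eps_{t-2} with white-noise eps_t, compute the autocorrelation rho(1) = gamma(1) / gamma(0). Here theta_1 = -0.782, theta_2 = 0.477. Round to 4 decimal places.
\rho(1) = -0.6280

For an MA(q) process with theta_0 = 1, the autocovariance is
  gamma(k) = sigma^2 * sum_{i=0..q-k} theta_i * theta_{i+k},
and rho(k) = gamma(k) / gamma(0). Sigma^2 cancels.
  numerator   = (1)*(-0.782) + (-0.782)*(0.477) = -1.155014.
  denominator = (1)^2 + (-0.782)^2 + (0.477)^2 = 1.839053.
  rho(1) = -1.155014 / 1.839053 = -0.6280.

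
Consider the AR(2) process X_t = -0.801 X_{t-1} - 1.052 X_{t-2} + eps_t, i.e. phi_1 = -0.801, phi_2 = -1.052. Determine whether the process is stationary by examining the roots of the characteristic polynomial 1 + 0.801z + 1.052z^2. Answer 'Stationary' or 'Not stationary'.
\text{Not stationary}

The AR(p) characteristic polynomial is P(z) = 1 + 0.801z + 1.052z^2.
Stationarity requires all roots to lie outside the unit circle, i.e. |z| > 1 for every root.
Set 1 + (0.801) z + (1.052) z^2 = 0, i.e. a z^2 + b z + c = 0 with a = 1.052, b = 0.801, c = 1.
Discriminant D = b^2 - 4ac = (0.801)^2 - 4*(1.052)*1 = 0.641601 - (4.208) = -3.566399.
D < 0, so the roots are the complex-conjugate pair z = (-b +/- i sqrt(-D)) / (2a) = -0.3807 +/- 0.8976i.
For a conjugate pair |z|^2 = z * conj(z) = (product of roots) = c/a = 1/(1.052) = 0.95057, so |z| = sqrt(0.95057) = 0.975 for both roots.
Moduli of all roots: 0.9750, 0.9750.
All moduli strictly greater than 1? No.
Verdict: Not stationary.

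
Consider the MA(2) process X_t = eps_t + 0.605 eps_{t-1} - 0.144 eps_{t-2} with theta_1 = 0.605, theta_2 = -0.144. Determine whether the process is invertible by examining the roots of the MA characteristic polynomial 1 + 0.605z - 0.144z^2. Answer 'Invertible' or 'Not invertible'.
\text{Invertible}

The MA(q) characteristic polynomial is P(z) = 1 + 0.605z - 0.144z^2.
Invertibility requires all roots to lie outside the unit circle, i.e. |z| > 1 for every root.
Set 1 + (0.605) z + (-0.144) z^2 = 0, i.e. a z^2 + b z + c = 0 with a = -0.144, b = 0.605, c = 1.
Discriminant D = b^2 - 4ac = (0.605)^2 - 4*(-0.144)*1 = 0.366025 - (-0.576) = 0.942025.
D >= 0, so the roots are real: z = (-b +/- sqrt(D)) / (2a) = (-0.605 +/- 0.97058) / (-0.288).
  z_1 = (-0.605 + 0.97058) / (-0.288) = -1.2694,   |z_1| = 1.2694.
  z_2 = (-0.605 - 0.97058) / (-0.288) = 5.4708,   |z_2| = 5.4708.
Moduli of all roots: 1.2694, 5.4708.
All moduli strictly greater than 1? Yes.
Verdict: Invertible.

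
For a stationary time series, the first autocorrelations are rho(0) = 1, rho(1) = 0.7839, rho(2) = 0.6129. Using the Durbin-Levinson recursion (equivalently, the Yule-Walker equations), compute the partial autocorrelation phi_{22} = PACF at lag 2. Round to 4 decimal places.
\phi_{22} = -0.0041

The PACF at lag k is phi_{kk}, the last component of the solution
to the Yule-Walker system G_k phi = r_k where
  (G_k)_{ij} = rho(|i - j|), (r_k)_i = rho(i), i,j = 1..k.
Equivalently, Durbin-Levinson gives phi_{kk} iteratively:
  phi_{11} = rho(1)
  phi_{kk} = [rho(k) - sum_{j=1..k-1} phi_{k-1,j} rho(k-j)]
            / [1 - sum_{j=1..k-1} phi_{k-1,j} rho(j)],
  phi_{k,j} = phi_{k-1,j} - phi_{kk} phi_{k-1,k-j},  j = 1..k-1.
Step k = 1:
  phi_11 = rho(1) = 0.7839.
Step k = 2:
  phi_22 = [rho(2) - phi_11 rho(1)] / [1 - phi_11 rho(1)] = [0.6129 - (0.7839)(0.7839)] / [1 - (0.7839)(0.7839)]
         = -0.00159921 / 0.38550079 = -0.0041.
Therefore phi_{22} = -0.0041.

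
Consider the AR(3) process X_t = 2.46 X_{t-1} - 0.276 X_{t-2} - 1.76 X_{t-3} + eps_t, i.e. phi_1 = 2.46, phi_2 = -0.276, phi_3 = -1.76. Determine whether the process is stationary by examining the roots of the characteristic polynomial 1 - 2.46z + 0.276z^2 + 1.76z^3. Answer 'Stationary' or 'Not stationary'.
\text{Not stationary}

The AR(p) characteristic polynomial is P(z) = 1 - 2.46z + 0.276z^2 + 1.76z^3.
Stationarity requires all roots to lie outside the unit circle, i.e. |z| > 1 for every root.
Degree 3: look for a simple real root z0 first, then factor out (1 - z/z0) and solve the remaining quadratic.
Testing z0 = 0.625: P(0.625) = 1 + (-2.46)(0.625) + (0.276)(0.625)^2 + (1.76)(0.625)^3
  = 1 + (-1.5375) + (0.107813) + (0.429688) = 0.  So z_0 = 0.625 is a root, |z_0| = 0.625.
Divide out the factor (1 - 1.6 z) = (1 - z/z0) (since 1/z0 = 1.6):
  P(z) = (1 - 1.6 z)(1 + (-0.86) z + (-1.1) z^2)
  [check: z-coef -0.86 - (1.6) = -2.46; z^2-coef -1.1 - (1.6)(-0.86) = 0.276; z^3-coef -(1.6)(-1.1) = 1.76.]
Remaining roots from the quadratic factor 1 + (-0.86) z + (-1.1) z^2:
  Set 1 + (-0.86) z + (-1.1) z^2 = 0, i.e. a z^2 + b z + c = 0 with a = -1.1, b = -0.86, c = 1.
  Discriminant D = b^2 - 4ac = (-0.86)^2 - 4*(-1.1)*1 = 0.7396 - (-4.4) = 5.1396.
  D >= 0, so the roots are real: z = (-b +/- sqrt(D)) / (2a) = (0.86 +/- 2.267069) / (-2.2).
    z_1 = (0.86 + 2.267069) / (-2.2) = -1.4214,   |z_1| = 1.4214.
    z_2 = (0.86 - 2.267069) / (-2.2) = 0.6396,   |z_2| = 0.6396.
Moduli of all roots: 0.6250, 1.4214, 0.6396.
All moduli strictly greater than 1? No.
Verdict: Not stationary.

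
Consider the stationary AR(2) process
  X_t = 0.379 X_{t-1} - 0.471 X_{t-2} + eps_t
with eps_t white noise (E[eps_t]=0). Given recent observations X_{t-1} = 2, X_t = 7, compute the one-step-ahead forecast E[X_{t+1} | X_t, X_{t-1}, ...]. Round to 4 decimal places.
E[X_{t+1} \mid \mathcal F_t] = 1.7110

For an AR(p) model X_t = c + sum_i phi_i X_{t-i} + eps_t, the
one-step-ahead conditional mean is
  E[X_{t+1} | X_t, ...] = c + sum_i phi_i X_{t+1-i}.
Substitute known values:
  E[X_{t+1} | ...] = (0.379) * (7) + (-0.471) * (2)
                   = 1.7110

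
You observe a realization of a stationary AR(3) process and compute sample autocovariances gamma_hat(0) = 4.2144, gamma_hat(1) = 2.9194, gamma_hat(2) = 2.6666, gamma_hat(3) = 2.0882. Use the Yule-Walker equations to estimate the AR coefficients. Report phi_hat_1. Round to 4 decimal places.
\hat\phi_{1} = 0.5000

The Yule-Walker equations for an AR(p) process read, in matrix form,
  Gamma_p phi = r_p,   with   (Gamma_p)_{ij} = gamma(|i - j|),
                       (r_p)_i = gamma(i),   i,j = 1..p.
Substitute the sample gammas (Toeplitz matrix and right-hand side of size 3):
  Gamma_p = [[4.2144, 2.9194, 2.6666], [2.9194, 4.2144, 2.9194], [2.6666, 2.9194, 4.2144]]
  r_p     = [2.9194, 2.6666, 2.0882]
Written out (R1..R3):
  (R1) 4.2144 phi_1 + 2.9194 phi_2 + 2.6666 phi_3 = 2.9194
  (R2) 2.9194 phi_1 + 4.2144 phi_2 + 2.9194 phi_3 = 2.6666
  (R3) 2.6666 phi_1 + 2.9194 phi_2 + 4.2144 phi_3 = 2.0882
Gaussian elimination:
  R2 <- R2 - (2.9194/4.2144) R1 = R2 - (0.69272) R1:  2.192073 phi_2 + 1.072192 phi_3 = 0.644273
  R3 <- R3 - (2.6666/4.2144) R1 = R3 - (0.632735) R1:  1.072192 phi_2 + 2.527148 phi_3 = 0.240992
  R3 <- R3 - (1.072192/2.192073) R2 = R3 - (0.489123) R2:  2.002714 phi_3 = -0.074136
Back-substitution:
  phi_hat_3 = -0.074136 / 2.002714 = -0.037018
  phi_hat_2 = (0.644273 - (1.072192)(-0.037018)) / 2.192073 = 0.312016
  phi_hat_1 = (2.9194 - (2.9194)(0.312016) - (2.6666)(-0.037018)) / 4.2144 = 0.500003
So phi_hat = [0.5000, 0.3120, -0.0370].
Therefore phi_hat_1 = 0.5000.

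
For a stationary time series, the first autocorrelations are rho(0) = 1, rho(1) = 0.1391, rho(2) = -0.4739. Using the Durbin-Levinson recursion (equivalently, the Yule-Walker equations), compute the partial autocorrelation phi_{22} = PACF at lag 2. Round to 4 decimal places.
\phi_{22} = -0.5030

The PACF at lag k is phi_{kk}, the last component of the solution
to the Yule-Walker system G_k phi = r_k where
  (G_k)_{ij} = rho(|i - j|), (r_k)_i = rho(i), i,j = 1..k.
Equivalently, Durbin-Levinson gives phi_{kk} iteratively:
  phi_{11} = rho(1)
  phi_{kk} = [rho(k) - sum_{j=1..k-1} phi_{k-1,j} rho(k-j)]
            / [1 - sum_{j=1..k-1} phi_{k-1,j} rho(j)],
  phi_{k,j} = phi_{k-1,j} - phi_{kk} phi_{k-1,k-j},  j = 1..k-1.
Step k = 1:
  phi_11 = rho(1) = 0.1391.
Step k = 2:
  phi_22 = [rho(2) - phi_11 rho(1)] / [1 - phi_11 rho(1)] = [-0.4739 - (0.1391)(0.1391)] / [1 - (0.1391)(0.1391)]
         = -0.49324881 / 0.98065119 = -0.503.
Therefore phi_{22} = -0.5030.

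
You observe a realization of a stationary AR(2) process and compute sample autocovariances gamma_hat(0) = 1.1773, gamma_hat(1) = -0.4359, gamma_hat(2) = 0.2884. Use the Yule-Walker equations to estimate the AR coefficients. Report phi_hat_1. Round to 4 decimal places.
\hat\phi_{1} = -0.3240

The Yule-Walker equations for an AR(p) process read, in matrix form,
  Gamma_p phi = r_p,   with   (Gamma_p)_{ij} = gamma(|i - j|),
                       (r_p)_i = gamma(i),   i,j = 1..p.
Substitute the sample gammas (Toeplitz matrix and right-hand side of size 2):
  Gamma_p = [[1.1773, -0.4359], [-0.4359, 1.1773]]
  r_p     = [-0.4359, 0.2884]
Written out:
  1.1773 phi_1 - 0.4359 phi_2 = -0.4359
  -0.4359 phi_1 + 1.1773 phi_2 = 0.2884
Solve by Cramer's rule:
  det = gamma(0)^2 - gamma(1)^2 = (1.1773)^2 - (-0.4359)^2 = 1.38603529 - 0.19000881 = 1.19602648
  phi_hat_1 = [gamma(1) gamma(0) - gamma(1) gamma(2)] / det = [(-0.4359)(1.1773) - (-0.4359)(0.2884)] / 1.19602648 = -0.38747151 / 1.19602648 = -0.324
  phi_hat_2 = [gamma(0) gamma(2) - gamma(1)^2] / det = [(1.1773)(0.2884) - (-0.4359)^2] / 1.19602648 = 0.14952451 / 1.19602648 = 0.125
So phi_hat = [-0.3240, 0.1250].
Therefore phi_hat_1 = -0.3240.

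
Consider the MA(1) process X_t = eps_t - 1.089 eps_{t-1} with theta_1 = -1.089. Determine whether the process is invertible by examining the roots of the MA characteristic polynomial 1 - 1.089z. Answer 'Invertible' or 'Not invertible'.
\text{Not invertible}

The MA(q) characteristic polynomial is P(z) = 1 - 1.089z.
Invertibility requires all roots to lie outside the unit circle, i.e. |z| > 1 for every root.
This is linear in z: 1 + (-1.089) z = 0  =>  z = -1/(-1.089) = 0.918274,  |z| = 0.918274.
Moduli of all roots: 0.9183.
All moduli strictly greater than 1? No.
Verdict: Not invertible.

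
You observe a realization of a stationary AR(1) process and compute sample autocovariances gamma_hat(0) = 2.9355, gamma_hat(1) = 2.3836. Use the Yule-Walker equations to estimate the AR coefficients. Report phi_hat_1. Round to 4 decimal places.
\hat\phi_{1} = 0.8120

The Yule-Walker equations for an AR(p) process read, in matrix form,
  Gamma_p phi = r_p,   with   (Gamma_p)_{ij} = gamma(|i - j|),
                       (r_p)_i = gamma(i),   i,j = 1..p.
Substitute the sample gammas (Toeplitz matrix and right-hand side of size 1):
  Gamma_p = [[2.9355]]
  r_p     = [2.3836]
With p = 1 this is the single equation gamma(0) phi_1 = gamma(1):
  phi_hat_1 = gamma(1) / gamma(0) = 2.3836 / 2.9355 = 0.8120.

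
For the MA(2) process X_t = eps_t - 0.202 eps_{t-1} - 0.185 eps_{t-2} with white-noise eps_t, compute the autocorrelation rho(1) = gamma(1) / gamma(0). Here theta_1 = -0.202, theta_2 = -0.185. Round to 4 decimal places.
\rho(1) = -0.1531

For an MA(q) process with theta_0 = 1, the autocovariance is
  gamma(k) = sigma^2 * sum_{i=0..q-k} theta_i * theta_{i+k},
and rho(k) = gamma(k) / gamma(0). Sigma^2 cancels.
  numerator   = (1)*(-0.202) + (-0.202)*(-0.185) = -0.16463.
  denominator = (1)^2 + (-0.202)^2 + (-0.185)^2 = 1.075029.
  rho(1) = -0.16463 / 1.075029 = -0.1531.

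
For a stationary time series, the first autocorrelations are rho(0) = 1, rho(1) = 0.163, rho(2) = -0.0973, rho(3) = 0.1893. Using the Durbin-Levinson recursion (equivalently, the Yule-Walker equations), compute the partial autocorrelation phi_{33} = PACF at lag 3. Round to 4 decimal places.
\phi_{33} = 0.2380

The PACF at lag k is phi_{kk}, the last component of the solution
to the Yule-Walker system G_k phi = r_k where
  (G_k)_{ij} = rho(|i - j|), (r_k)_i = rho(i), i,j = 1..k.
Equivalently, Durbin-Levinson gives phi_{kk} iteratively:
  phi_{11} = rho(1)
  phi_{kk} = [rho(k) - sum_{j=1..k-1} phi_{k-1,j} rho(k-j)]
            / [1 - sum_{j=1..k-1} phi_{k-1,j} rho(j)],
  phi_{k,j} = phi_{k-1,j} - phi_{kk} phi_{k-1,k-j},  j = 1..k-1.
Step k = 1:
  phi_11 = rho(1) = 0.163.
Step k = 2:
  phi_22 = [rho(2) - phi_11 rho(1)] / [1 - phi_11 rho(1)] = [-0.0973 - (0.163)(0.163)] / [1 - (0.163)(0.163)]
         = -0.123869 / 0.973431 = -0.12725.
  Update: phi_21 = phi_11 - phi_22 phi_11 = 0.163 - (-0.12725)(0.163) = 0.183742.
Step k = 3:
  phi_33 = [rho(3) - phi_21 rho(2) - phi_22 rho(1)] / [1 - phi_21 rho(1) - phi_22 rho(2)]
    numerator   = 0.1893 - (0.183742)(-0.0973) - (-0.12725)(0.163) = 0.2279198
    denominator = 1 - (0.183742)(0.163) - (-0.12725)(-0.0973) = 0.95766868
  phi_33 = 0.2279198 / 0.95766868 = 0.238.
Therefore phi_{33} = 0.2380.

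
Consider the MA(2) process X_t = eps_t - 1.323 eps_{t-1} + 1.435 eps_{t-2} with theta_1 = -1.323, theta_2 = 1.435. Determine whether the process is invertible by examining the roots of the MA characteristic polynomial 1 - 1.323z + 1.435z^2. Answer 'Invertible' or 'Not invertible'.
\text{Not invertible}

The MA(q) characteristic polynomial is P(z) = 1 - 1.323z + 1.435z^2.
Invertibility requires all roots to lie outside the unit circle, i.e. |z| > 1 for every root.
Set 1 + (-1.323) z + (1.435) z^2 = 0, i.e. a z^2 + b z + c = 0 with a = 1.435, b = -1.323, c = 1.
Discriminant D = b^2 - 4ac = (-1.323)^2 - 4*(1.435)*1 = 1.750329 - (5.74) = -3.989671.
D < 0, so the roots are the complex-conjugate pair z = (-b +/- i sqrt(-D)) / (2a) = 0.461 +/- 0.696i.
For a conjugate pair |z|^2 = z * conj(z) = (product of roots) = c/a = 1/(1.435) = 0.696864, so |z| = sqrt(0.696864) = 0.8348 for both roots.
Moduli of all roots: 0.8348, 0.8348.
All moduli strictly greater than 1? No.
Verdict: Not invertible.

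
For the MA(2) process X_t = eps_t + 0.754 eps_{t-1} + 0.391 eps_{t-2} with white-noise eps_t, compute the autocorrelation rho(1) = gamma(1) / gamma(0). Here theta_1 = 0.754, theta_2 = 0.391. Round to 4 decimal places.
\rho(1) = 0.6093

For an MA(q) process with theta_0 = 1, the autocovariance is
  gamma(k) = sigma^2 * sum_{i=0..q-k} theta_i * theta_{i+k},
and rho(k) = gamma(k) / gamma(0). Sigma^2 cancels.
  numerator   = (1)*(0.754) + (0.754)*(0.391) = 1.048814.
  denominator = (1)^2 + (0.754)^2 + (0.391)^2 = 1.721397.
  rho(1) = 1.048814 / 1.721397 = 0.6093.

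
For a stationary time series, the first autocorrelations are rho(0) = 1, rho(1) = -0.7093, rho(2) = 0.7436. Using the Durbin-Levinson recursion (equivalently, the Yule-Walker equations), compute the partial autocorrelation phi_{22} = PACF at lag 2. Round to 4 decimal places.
\phi_{22} = 0.4840

The PACF at lag k is phi_{kk}, the last component of the solution
to the Yule-Walker system G_k phi = r_k where
  (G_k)_{ij} = rho(|i - j|), (r_k)_i = rho(i), i,j = 1..k.
Equivalently, Durbin-Levinson gives phi_{kk} iteratively:
  phi_{11} = rho(1)
  phi_{kk} = [rho(k) - sum_{j=1..k-1} phi_{k-1,j} rho(k-j)]
            / [1 - sum_{j=1..k-1} phi_{k-1,j} rho(j)],
  phi_{k,j} = phi_{k-1,j} - phi_{kk} phi_{k-1,k-j},  j = 1..k-1.
Step k = 1:
  phi_11 = rho(1) = -0.7093.
Step k = 2:
  phi_22 = [rho(2) - phi_11 rho(1)] / [1 - phi_11 rho(1)] = [0.7436 - (-0.7093)(-0.7093)] / [1 - (-0.7093)(-0.7093)]
         = 0.24049351 / 0.49689351 = 0.484.
Therefore phi_{22} = 0.4840.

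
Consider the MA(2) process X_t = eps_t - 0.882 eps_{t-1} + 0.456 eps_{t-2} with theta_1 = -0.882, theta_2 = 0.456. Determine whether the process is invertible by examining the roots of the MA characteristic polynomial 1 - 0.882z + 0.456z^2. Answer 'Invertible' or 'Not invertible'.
\text{Invertible}

The MA(q) characteristic polynomial is P(z) = 1 - 0.882z + 0.456z^2.
Invertibility requires all roots to lie outside the unit circle, i.e. |z| > 1 for every root.
Set 1 + (-0.882) z + (0.456) z^2 = 0, i.e. a z^2 + b z + c = 0 with a = 0.456, b = -0.882, c = 1.
Discriminant D = b^2 - 4ac = (-0.882)^2 - 4*(0.456)*1 = 0.777924 - (1.824) = -1.046076.
D < 0, so the roots are the complex-conjugate pair z = (-b +/- i sqrt(-D)) / (2a) = 0.9671 +/- 1.1215i.
For a conjugate pair |z|^2 = z * conj(z) = (product of roots) = c/a = 1/(0.456) = 2.192982, so |z| = sqrt(2.192982) = 1.4809 for both roots.
Moduli of all roots: 1.4809, 1.4809.
All moduli strictly greater than 1? Yes.
Verdict: Invertible.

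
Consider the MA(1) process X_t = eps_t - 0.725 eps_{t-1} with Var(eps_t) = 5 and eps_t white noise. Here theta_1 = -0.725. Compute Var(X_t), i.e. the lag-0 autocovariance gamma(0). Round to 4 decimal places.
\gamma(0) = 7.6281

For an MA(q) process X_t = eps_t + sum_i theta_i eps_{t-i} with
Var(eps_t) = sigma^2, the variance is
  gamma(0) = sigma^2 * (1 + sum_i theta_i^2).
  sum_i theta_i^2 = (-0.725)^2 = 0.525625.
  gamma(0) = 5 * (1 + 0.525625) = 5 * 1.525625 = 7.628125, which rounds to 7.6281.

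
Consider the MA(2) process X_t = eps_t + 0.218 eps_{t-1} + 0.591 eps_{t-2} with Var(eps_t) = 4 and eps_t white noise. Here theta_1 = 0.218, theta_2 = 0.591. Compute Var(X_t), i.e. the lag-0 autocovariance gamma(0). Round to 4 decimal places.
\gamma(0) = 5.5872

For an MA(q) process X_t = eps_t + sum_i theta_i eps_{t-i} with
Var(eps_t) = sigma^2, the variance is
  gamma(0) = sigma^2 * (1 + sum_i theta_i^2).
  sum_i theta_i^2 = (0.218)^2 + (0.591)^2 = 0.047524 + 0.349281 = 0.396805.
  gamma(0) = 4 * (1 + 0.396805) = 4 * 1.396805 = 5.58722, which rounds to 5.5872.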